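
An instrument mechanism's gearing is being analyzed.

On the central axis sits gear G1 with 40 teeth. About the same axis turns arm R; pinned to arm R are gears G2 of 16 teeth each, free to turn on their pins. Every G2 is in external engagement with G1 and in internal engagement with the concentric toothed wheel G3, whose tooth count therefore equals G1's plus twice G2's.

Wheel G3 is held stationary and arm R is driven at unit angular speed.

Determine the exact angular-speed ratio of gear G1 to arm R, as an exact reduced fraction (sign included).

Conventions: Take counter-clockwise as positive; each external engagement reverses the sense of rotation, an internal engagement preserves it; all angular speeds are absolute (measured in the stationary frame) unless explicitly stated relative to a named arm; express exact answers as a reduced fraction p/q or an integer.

class = planetary set [G3 = 40+2·16 = 72; Willis about the carrier]
ring teeth: 40 + 2·16 = 72
40(ω_sun−ω_arm) = −72(ω_ring−ω_arm),  ω_ring = 0, ω_arm = 1
ω_sun = 1 − (72/40)(0−1) = 14/5
ω_out/ω_in = 14/5

14/5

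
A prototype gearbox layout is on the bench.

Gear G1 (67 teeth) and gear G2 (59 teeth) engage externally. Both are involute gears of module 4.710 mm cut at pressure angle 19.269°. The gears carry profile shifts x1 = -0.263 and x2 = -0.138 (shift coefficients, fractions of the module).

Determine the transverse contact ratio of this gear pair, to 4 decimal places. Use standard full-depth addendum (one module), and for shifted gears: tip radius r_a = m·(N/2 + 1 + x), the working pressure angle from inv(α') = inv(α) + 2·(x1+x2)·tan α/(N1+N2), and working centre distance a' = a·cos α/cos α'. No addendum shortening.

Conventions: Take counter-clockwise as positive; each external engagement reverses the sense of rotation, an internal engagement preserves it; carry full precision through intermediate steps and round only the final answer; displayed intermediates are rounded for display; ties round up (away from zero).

single-mesh involute tooth geometry (67T engaging 59T at module 4.710)
base radii: r_b1 = 148.945827, r_b2 = 131.161251
tip radii: r_a1 = 161.256270, r_a2 = 143.005020
inv(α') = inv(19.269°) + 2·(-0.263-0.138)·tan α/(67+59) = 0.01105508  ⇒  α' = 18.15842°
a' = a·cos α / cos α' = 296.7300·cos 19.269°/cos 18.15842° = 294.787964
action lengths: √(r_a1²−r_b1²) = 61.795834, √(r_a2²−r_b2²) = 56.983875
base pitch p_b = π·m·cos α = 13.967974
CR = (61.795834 + 56.983875 − 294.787964·sin 18.15842°)/13.967974 = 1.926579
contact ratio ≈ 1.9266

1.9266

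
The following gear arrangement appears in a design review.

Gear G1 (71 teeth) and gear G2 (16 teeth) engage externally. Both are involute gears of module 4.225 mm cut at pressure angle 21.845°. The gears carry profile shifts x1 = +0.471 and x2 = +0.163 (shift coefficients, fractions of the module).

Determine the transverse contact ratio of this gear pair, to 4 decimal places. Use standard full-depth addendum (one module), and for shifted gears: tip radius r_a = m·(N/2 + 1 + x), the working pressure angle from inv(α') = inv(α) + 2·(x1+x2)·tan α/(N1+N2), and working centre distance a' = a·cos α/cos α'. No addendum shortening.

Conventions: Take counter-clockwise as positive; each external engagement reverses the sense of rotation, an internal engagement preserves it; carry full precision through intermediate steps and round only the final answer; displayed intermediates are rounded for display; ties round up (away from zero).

single-mesh involute tooth geometry (71T engaging 16T at module 4.225)
base radii: r_b1 = 139.217478, r_b2 = 31.372953
tip radii: r_a1 = 156.202475, r_a2 = 38.713675
inv(α') = inv(21.845°) + 2·(+0.471+0.163)·tan α/(71+16) = 0.02545837  ⇒  α' = 23.73920°
a' = a·cos α / cos α' = 183.7875·cos 21.845°/cos 23.73920° = 186.358737
action lengths: √(r_a1²−r_b1²) = 70.835775, √(r_a2²−r_b2²) = 22.682294
base pitch p_b = π·m·cos α = 12.320130
CR = (70.835775 + 22.682294 − 186.358737·sin 23.73920°)/12.320130 = 1.501189
contact ratio ≈ 1.5012

1.5012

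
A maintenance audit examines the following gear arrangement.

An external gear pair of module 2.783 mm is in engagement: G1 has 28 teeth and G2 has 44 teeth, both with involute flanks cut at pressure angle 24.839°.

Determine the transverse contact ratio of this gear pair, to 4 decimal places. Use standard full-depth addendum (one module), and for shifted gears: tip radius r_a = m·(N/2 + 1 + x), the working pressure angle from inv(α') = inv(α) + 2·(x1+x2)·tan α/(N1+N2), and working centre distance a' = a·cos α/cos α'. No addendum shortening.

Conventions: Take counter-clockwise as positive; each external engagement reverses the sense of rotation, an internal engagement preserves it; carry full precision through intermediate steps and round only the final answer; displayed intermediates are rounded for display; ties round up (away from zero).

1.4981

class = single-mesh tooth geometry [involute pair 28T × 44T, m = 2.783]
base radii: r_b1 = 35.357694, r_b2 = 55.562090
tip radii: r_a1 = 41.745000, r_a2 = 64.009000
no profile shift: α' = α, a' = a
action lengths: √(r_a1²−r_b1²) = 22.191857, √(r_a2²−r_b2²) = 31.780595
base pitch p_b = π·m·cos α = 7.934248
CR = (22.191857 + 31.780595 − 100.188000·sin 24.83900°)/7.934248 = 1.498124
contact ratio ≈ 1.4981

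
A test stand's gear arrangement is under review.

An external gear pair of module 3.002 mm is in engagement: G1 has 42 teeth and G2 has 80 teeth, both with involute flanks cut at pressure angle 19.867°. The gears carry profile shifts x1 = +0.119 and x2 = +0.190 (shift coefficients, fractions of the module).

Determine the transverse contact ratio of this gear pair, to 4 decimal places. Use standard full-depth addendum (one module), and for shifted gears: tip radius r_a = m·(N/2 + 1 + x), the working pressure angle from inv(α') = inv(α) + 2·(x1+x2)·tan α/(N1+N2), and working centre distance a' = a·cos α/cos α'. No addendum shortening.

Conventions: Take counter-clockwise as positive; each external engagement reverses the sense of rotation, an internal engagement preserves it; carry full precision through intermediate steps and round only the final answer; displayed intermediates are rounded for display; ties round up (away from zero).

class = single-mesh tooth geometry [involute pair 42T × 80T, m = 3.002]
base radii: r_b1 = 59.289993, r_b2 = 112.933321
tip radii: r_a1 = 66.401238, r_a2 = 123.652380
inv(α') = inv(19.867°) + 2·(+0.119+0.190)·tan α/(42+80) = 0.01642950  ⇒  α' = 20.63725°
a' = a·cos α / cos α' = 183.1220·cos 19.867°/cos 20.63725° = 184.032577
action lengths: √(r_a1²−r_b1²) = 29.896841, √(r_a2²−r_b2²) = 50.358477
base pitch p_b = π·m·cos α = 8.869762
CR = (29.896841 + 50.358477 − 184.032577·sin 20.63725°)/8.869762 = 1.735447
contact ratio ≈ 1.7354

1.7354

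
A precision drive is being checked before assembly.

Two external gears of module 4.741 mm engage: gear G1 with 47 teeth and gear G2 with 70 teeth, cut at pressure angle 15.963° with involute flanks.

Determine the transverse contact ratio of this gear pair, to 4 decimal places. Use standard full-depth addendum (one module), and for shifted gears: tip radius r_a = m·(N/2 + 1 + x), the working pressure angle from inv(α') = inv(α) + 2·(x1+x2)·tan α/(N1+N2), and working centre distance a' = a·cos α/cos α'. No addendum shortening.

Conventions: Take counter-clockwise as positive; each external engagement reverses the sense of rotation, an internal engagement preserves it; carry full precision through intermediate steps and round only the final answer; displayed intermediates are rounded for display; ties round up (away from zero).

single-mesh involute tooth geometry (47T engaging 70T at module 4.741)
base radii: r_b1 = 107.117339, r_b2 = 159.536462
tip radii: r_a1 = 116.154500, r_a2 = 170.676000
no profile shift: α' = α, a' = a
action lengths: √(r_a1²−r_b1²) = 44.919300, √(r_a2²−r_b2²) = 60.649931
base pitch p_b = π·m·cos α = 14.319959
CR = (44.919300 + 60.649931 − 277.348500·sin 15.96300°)/14.319959 = 2.045663
contact ratio ≈ 2.0457

2.0457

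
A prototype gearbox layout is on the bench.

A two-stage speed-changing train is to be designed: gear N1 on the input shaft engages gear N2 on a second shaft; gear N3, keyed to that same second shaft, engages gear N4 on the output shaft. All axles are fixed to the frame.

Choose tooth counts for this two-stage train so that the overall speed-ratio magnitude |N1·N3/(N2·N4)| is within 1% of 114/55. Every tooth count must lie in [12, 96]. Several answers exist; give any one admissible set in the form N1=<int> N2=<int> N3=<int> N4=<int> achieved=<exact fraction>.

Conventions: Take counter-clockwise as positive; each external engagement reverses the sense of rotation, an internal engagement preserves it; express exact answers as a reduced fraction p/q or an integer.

class = fixed-axis compound train [2-stage, 114/55 wanted]
target = 114/55 in lowest terms: an exact hit needs N1·N3 = k·114 and N2·N4 = k·55 for one integer k, every count in [12, 96]; additionally prefer no 1:1 stage (N1 ≠ N2, N3 ≠ N4)
k = 1…5: no 1:1-free in-range split of k·114 and k·55 into factor pairs; take k = 6
k = 6: N1·N3 = 684 = 12·57, N2·N4 = 330 = 15·22
achieved = 12·57/(15·22) = 114/55; |achieved − target| = 0 ≤ 57/2750 ✓

N1=12 N2=15 N3=57 N4=22 achieved=114/55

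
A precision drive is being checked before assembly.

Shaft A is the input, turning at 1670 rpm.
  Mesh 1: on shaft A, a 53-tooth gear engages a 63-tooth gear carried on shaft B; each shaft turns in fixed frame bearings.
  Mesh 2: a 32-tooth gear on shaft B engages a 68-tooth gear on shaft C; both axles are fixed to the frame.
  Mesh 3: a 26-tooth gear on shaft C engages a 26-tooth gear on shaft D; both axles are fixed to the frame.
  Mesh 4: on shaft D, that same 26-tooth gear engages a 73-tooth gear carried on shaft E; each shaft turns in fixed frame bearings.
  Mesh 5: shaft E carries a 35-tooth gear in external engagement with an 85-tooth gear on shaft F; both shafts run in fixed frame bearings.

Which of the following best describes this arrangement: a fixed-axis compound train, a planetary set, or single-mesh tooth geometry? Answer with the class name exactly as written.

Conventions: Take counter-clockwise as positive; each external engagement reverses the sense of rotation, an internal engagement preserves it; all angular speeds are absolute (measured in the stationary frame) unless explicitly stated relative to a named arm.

5-mesh fixed-axis compound train (all bearings frame-fixed)
classification: fixed-axis compound train

fixed-axis compound train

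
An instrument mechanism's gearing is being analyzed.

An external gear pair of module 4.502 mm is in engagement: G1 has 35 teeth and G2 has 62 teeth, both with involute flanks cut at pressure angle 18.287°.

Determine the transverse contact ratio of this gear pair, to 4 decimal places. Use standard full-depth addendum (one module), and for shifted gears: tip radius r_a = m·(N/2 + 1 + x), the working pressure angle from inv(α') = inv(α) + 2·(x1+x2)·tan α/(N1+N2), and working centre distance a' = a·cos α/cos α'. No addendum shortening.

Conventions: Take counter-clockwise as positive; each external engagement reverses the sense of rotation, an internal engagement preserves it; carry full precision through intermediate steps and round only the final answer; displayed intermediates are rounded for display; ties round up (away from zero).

recognized (one external pair, fixed centres): single-mesh tooth geometry, m = 4.502, N1 = 35, N2 = 62
base radii: r_b1 = 74.806097, r_b2 = 132.513658
tip radii: r_a1 = 83.287000, r_a2 = 144.064000
no profile shift: α' = α, a' = a
action lengths: √(r_a1²−r_b1²) = 36.616556, √(r_a2²−r_b2²) = 56.520497
base pitch p_b = π·m·cos α = 13.429159
CR = (36.616556 + 56.520497 − 218.347000·sin 18.28700°)/13.429159 = 1.833680
contact ratio ≈ 1.8337

1.8337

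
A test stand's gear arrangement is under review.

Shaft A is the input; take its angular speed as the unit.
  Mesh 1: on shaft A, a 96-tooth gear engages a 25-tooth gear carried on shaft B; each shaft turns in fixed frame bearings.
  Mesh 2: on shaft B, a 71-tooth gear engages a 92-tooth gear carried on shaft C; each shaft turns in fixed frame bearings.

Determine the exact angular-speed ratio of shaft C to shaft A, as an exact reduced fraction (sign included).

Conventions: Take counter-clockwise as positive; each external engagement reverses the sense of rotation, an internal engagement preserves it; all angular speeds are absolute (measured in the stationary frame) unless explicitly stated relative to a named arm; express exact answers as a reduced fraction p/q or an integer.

1704/575

class = fixed-axis compound train [2 meshes; 2 ratios multiply, 2 sense flips]
mesh 1 [96T→25T]: running ratio 96/25, sense −
mesh 2 [71T→92T]: running ratio 1704/575, sense +
ω_out/ω_in = 1704/575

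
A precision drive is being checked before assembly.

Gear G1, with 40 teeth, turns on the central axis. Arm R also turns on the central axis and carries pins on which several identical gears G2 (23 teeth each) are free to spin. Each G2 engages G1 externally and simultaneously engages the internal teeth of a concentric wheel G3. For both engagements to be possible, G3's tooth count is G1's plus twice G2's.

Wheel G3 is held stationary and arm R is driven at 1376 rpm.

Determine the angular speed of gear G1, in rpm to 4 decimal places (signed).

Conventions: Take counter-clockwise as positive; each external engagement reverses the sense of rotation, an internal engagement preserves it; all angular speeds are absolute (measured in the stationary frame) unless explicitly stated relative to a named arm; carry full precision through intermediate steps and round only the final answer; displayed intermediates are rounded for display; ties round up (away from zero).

+4334.4000 rpm

class = planetary set [G3 = 40+2·23 = 86; Willis about the carrier]
normalise by the input: solve with ω_arm = 1, then scale by 1376 rpm
ring teeth: 40 + 2·23 = 86
40(ω_sun−ω_arm) = −86(ω_ring−ω_arm),  ω_ring = 0, ω_arm = 1
ω_sun = 1 − (86/40)(0−1) = 63/20
scale: ω_sun = 63/20 × 1376 rpm = +4334.4000 rpm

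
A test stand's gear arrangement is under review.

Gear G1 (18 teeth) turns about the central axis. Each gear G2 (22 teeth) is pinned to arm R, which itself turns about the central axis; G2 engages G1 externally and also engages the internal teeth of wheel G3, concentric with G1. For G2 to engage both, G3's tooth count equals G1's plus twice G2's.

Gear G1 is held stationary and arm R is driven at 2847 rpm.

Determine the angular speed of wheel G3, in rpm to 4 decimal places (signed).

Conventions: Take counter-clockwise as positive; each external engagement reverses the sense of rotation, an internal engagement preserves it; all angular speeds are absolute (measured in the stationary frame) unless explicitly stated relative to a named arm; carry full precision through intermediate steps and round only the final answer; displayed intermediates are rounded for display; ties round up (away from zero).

+3673.5484 rpm

class = planetary set [G3 = 18+2·22 = 62; Willis about the carrier]
normalise by the input: solve with ω_arm = 1, then scale by 2847 rpm
ring teeth: 18 + 2·22 = 62
18(ω_sun−ω_arm) = −62(ω_ring−ω_arm),  ω_sun = 0, ω_arm = 1
ω_ring = 1 − (18/62)(0−1) = 40/31
scale: ω_ring = 40/31 × 2847 rpm = +3673.5484 rpm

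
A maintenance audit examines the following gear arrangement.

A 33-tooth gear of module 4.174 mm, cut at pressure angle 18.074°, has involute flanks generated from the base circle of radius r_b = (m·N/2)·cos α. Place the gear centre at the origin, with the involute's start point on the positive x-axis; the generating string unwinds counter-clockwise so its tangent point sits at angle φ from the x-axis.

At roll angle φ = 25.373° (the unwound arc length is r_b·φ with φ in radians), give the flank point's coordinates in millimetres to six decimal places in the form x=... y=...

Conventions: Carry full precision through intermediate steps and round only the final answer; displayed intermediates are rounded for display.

single-mesh involute tooth geometry (33T wheel at module 4.174)
pitch radius r_p = m·N/2 = 4.174·33/2 = 68.871000
base radius r_b = r_p·cos α = 68.871000·cos 18.074° = 65.472672
roll angle φ = 25.373° = 0.44284239 rad
x = r_b·(cos φ + φ·sin φ) = 71.581236
y = r_b·(sin φ − φ·cos φ) = 1.858427

x=71.581236 y=1.858427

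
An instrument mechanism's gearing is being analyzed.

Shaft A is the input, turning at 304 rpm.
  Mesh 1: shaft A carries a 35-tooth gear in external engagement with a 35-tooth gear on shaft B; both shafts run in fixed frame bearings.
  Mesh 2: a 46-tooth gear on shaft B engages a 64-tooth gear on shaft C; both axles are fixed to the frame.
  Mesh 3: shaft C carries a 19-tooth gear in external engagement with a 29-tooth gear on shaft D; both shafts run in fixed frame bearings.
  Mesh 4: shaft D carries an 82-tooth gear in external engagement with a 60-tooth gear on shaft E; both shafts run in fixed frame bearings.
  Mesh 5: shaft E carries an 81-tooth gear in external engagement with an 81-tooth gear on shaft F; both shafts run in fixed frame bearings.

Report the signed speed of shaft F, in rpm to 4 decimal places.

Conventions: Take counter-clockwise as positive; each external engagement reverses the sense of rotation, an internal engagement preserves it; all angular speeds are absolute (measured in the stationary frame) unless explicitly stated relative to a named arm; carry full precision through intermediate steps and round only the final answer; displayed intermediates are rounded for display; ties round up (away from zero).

-195.6454 rpm

topology: fixed-axis compound train — 5 meshes, A→F
mesh 1 [35T→35T]: ω = 304.0000×35/35 = 304.0000 rpm, sense flips to −
mesh 2 [46T→64T]: ω = 304.0000×46/64 = 218.5000 rpm, sense flips to +
mesh 3 [19T→29T]: ω = 218.5000×19/29 = 143.1552 rpm, sense flips to −
mesh 4 [82T→60T]: ω = 143.1552×82/60 = 195.6454 rpm, sense flips to +
mesh 5 [81T→81T]: ω = 195.6454×81/81 = 195.6454 rpm, sense flips to −
signed output speed = -195.6454 rpm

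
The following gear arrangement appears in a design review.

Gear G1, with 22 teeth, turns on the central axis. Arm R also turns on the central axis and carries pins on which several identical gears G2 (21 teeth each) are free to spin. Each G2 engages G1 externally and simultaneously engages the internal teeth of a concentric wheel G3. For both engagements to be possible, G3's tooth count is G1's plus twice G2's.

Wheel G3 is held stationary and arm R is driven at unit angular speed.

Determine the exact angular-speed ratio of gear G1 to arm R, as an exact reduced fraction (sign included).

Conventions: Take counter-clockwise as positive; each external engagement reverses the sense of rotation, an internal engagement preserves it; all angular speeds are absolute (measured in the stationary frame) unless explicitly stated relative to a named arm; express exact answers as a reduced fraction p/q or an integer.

43/11

topology: planetary set — G1 22T / G2 21T / G3 64T, arm = carrier (Willis)
ring teeth: 22 + 2·21 = 64
22(ω_sun−ω_arm) = −64(ω_ring−ω_arm),  ω_ring = 0, ω_arm = 1
ω_sun = 1 − (64/22)(0−1) = 43/11
ω_out/ω_in = 43/11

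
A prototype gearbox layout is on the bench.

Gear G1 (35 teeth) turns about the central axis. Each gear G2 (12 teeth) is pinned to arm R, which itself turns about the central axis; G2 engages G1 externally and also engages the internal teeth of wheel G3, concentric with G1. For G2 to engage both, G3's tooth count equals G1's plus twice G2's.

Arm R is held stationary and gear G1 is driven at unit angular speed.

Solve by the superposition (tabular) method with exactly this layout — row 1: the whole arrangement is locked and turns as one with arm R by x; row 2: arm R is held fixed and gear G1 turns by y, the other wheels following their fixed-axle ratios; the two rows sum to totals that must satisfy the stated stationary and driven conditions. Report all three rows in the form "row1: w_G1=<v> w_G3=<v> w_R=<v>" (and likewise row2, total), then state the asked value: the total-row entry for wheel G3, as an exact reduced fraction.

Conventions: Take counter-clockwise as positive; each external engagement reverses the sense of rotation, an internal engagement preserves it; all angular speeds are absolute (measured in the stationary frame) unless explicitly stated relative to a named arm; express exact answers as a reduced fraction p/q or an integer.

class = planetary set [G3 = 35+2·12 = 59; Willis about the carrier]
superposition row 1 [locked train]: every member turns x
row 2: sun turns y, ring = −(35/59)·y, arm 0
boundary: total ω_arm = x = 0 and total ω_sun = x + y = 1  ⇒  y = 1, x = 0
row 2 ring = −(35/59)·1 = -35/59
totals (row 1 + row 2): sun 0 + 1 = 1, ring 0 + (-35/59) = -35/59, arm 0 + 0 = 0
asked cell (total, ring) = -35/59

row1: w_G1=0 w_G3=0 w_R=0
row2: w_G1=1 w_G3=-35/59 w_R=0
total: w_G1=1 w_G3=-35/59 w_R=0
asked value: -35/59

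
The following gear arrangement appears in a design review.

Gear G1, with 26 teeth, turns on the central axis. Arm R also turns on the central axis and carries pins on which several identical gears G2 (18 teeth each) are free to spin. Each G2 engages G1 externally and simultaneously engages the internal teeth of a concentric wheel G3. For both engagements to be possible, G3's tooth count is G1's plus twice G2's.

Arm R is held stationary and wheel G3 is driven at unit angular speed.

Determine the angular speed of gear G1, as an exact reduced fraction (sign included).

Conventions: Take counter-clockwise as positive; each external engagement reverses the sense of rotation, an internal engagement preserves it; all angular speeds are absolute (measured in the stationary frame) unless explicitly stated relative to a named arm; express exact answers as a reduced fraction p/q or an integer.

planetary set (26T centre, 18T on arm, 62T internal) — Willis relation
ring teeth: 26 + 2·18 = 62
26(ω_sun−ω_arm) = −62(ω_ring−ω_arm),  ω_arm = 0, ω_ring = 1
ω_sun = 0 − (62/26)(1−0) = -31/13
exact speed ratio = -31/13

-31/13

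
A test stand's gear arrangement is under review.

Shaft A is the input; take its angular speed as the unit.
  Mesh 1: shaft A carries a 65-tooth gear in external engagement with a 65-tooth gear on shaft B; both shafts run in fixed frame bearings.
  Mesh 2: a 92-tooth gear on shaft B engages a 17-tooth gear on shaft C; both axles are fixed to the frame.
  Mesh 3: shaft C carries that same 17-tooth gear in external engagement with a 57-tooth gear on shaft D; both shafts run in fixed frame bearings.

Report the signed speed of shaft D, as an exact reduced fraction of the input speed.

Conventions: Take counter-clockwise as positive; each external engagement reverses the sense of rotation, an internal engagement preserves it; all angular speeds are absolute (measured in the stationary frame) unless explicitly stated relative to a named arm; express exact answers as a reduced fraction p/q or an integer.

3-mesh fixed-axis compound train (all bearings frame-fixed)
mesh 1 [65T→65T]: |ω|/ω_in = 1×65/65 = 1, sense flips to −
mesh 2 [92T→17T]: |ω|/ω_in = 1×92/17 = 92/17, sense flips to +
mesh 3 [17T→57T]: |ω|/ω_in = (92/17)×17/57 = 92/57, sense flips to −
signed output speed (× input speed) = -92/57

-92/57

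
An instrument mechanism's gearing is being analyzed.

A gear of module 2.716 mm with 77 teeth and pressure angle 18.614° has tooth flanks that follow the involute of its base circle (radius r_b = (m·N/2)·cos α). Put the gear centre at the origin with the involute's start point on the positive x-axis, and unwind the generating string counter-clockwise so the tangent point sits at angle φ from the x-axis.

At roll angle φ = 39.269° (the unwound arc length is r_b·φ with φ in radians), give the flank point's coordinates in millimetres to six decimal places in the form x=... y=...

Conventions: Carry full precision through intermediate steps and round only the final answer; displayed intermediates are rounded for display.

x=119.708024 y=10.143273

recognized (one wheel, involute flank): single-mesh tooth geometry, m = 2.716, N = 77
pitch radius r_p = m·N/2 = 2.716·77/2 = 104.566000
base radius r_b = r_p·cos α = 104.566000·cos 18.614° = 99.096199
roll angle φ = 39.269° = 0.68537334 rad
x = r_b·(cos φ + φ·sin φ) = 119.708024
y = r_b·(sin φ − φ·cos φ) = 10.143273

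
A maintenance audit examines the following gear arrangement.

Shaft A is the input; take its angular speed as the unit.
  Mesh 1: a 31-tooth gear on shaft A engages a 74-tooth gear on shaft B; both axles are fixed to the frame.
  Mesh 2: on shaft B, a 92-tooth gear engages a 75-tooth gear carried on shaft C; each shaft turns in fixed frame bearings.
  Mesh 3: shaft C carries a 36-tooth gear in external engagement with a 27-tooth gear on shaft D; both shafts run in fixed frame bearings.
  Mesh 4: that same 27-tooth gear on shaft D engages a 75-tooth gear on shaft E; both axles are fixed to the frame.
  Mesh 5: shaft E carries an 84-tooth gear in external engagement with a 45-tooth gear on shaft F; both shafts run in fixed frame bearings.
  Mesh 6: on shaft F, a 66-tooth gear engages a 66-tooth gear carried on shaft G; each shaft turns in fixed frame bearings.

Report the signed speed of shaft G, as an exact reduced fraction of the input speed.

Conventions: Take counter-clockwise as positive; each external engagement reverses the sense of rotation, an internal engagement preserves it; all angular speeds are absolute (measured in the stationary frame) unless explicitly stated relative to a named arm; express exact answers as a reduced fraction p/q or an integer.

6-mesh fixed-axis compound train (all bearings frame-fixed)
mesh 1 [31T→74T]: |ω|/ω_in = 1×31/74 = 31/74, sense flips to −
mesh 2 [92T→75T]: |ω|/ω_in = (31/74)×92/75 = 1426/2775, sense flips to +
mesh 3 [36T→27T]: |ω|/ω_in = (1426/2775)×36/27 = 5704/8325, sense flips to −
mesh 4 [27T→75T]: |ω|/ω_in = (5704/8325)×27/75 = 5704/23125, sense flips to +
mesh 5 [84T→45T]: |ω|/ω_in = (5704/23125)×84/45 = 159712/346875, sense flips to −
mesh 6 [66T→66T]: |ω|/ω_in = (159712/346875)×66/66 = 159712/346875, sense flips to +
signed output speed (× input speed) = 159712/346875

159712/346875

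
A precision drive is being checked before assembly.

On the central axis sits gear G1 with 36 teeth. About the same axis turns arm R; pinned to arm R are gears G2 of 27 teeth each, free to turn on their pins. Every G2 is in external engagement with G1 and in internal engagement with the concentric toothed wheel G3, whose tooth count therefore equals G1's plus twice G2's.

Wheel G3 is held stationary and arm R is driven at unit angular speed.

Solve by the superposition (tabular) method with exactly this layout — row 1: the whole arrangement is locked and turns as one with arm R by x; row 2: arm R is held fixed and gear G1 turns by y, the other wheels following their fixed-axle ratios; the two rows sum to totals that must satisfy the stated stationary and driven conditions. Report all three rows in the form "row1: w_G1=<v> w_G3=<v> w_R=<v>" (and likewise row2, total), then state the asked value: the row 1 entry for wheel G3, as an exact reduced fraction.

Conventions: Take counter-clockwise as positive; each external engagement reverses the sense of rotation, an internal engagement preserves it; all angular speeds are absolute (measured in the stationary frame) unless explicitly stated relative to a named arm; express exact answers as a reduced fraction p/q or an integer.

planetary set (36T centre, 27T on arm, 90T internal) — Willis relation
row 1 (train locked, turned with arm): all members turn x
row 2: sun turns y, ring = −(36/90)·y, arm 0
boundary: total ω_ring = x − (36/90)·y = 0 and total ω_arm = x = 1  ⇒  y = 5/2, x = 1
row 2 ring = −(36/90)·5/2 = -1
totals (row 1 + row 2): sun 1 + 5/2 = 7/2, ring 1 + (-1) = 0, arm 1 + 0 = 1
asked cell (row1, ring) = 1

row1: w_G1=1 w_G3=1 w_R=1
row2: w_G1=5/2 w_G3=-1 w_R=0
total: w_G1=7/2 w_G3=0 w_R=1
asked value: 1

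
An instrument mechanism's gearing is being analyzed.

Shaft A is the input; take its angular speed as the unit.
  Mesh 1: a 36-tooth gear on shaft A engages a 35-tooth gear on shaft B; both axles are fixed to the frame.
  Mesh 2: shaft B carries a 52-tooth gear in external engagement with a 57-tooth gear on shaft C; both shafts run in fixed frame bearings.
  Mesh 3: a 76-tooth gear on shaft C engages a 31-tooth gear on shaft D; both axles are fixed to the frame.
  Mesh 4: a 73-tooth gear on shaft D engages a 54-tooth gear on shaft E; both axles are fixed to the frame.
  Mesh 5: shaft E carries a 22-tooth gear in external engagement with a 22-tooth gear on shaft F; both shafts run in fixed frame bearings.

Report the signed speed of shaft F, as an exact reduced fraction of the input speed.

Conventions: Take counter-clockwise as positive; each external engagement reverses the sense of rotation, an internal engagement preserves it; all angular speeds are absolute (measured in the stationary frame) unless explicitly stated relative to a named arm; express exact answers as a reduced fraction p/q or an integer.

-30368/9765

5-mesh fixed-axis compound train (all bearings frame-fixed)
mesh 1 [36T→35T]: |ω|/ω_in = 1×36/35 = 36/35, sense flips to −
mesh 2 [52T→57T]: |ω|/ω_in = (36/35)×52/57 = 624/665, sense flips to +
mesh 3 [76T→31T]: |ω|/ω_in = (624/665)×76/31 = 2496/1085, sense flips to −
mesh 4 [73T→54T]: |ω|/ω_in = (2496/1085)×73/54 = 30368/9765, sense flips to +
mesh 5 [22T→22T]: |ω|/ω_in = (30368/9765)×22/22 = 30368/9765, sense flips to −
signed output speed (× input speed) = -30368/9765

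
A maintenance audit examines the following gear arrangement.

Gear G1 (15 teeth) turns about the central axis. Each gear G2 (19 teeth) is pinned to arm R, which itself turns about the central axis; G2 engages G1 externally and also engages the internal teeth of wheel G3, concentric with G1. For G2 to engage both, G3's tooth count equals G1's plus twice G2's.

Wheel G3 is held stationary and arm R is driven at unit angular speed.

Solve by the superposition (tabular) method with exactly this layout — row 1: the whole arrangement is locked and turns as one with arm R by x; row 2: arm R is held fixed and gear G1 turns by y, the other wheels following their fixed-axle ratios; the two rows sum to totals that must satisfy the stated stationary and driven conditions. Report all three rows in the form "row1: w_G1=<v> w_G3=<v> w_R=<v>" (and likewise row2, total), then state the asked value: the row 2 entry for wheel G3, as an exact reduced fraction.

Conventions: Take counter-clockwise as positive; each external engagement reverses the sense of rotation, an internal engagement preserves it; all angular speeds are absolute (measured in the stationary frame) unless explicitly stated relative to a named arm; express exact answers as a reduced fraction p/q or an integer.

row1: w_G1=1 w_G3=1 w_R=1
row2: w_G1=53/15 w_G3=-1 w_R=0
total: w_G1=68/15 w_G3=0 w_R=1
asked value: -1

planetary set (15T centre, 19T on arm, 53T internal) — Willis relation
row 1 (train locked, turned with arm): all members turn x
row 2: sun turns y, ring = −(15/53)·y, arm 0
boundary: total ω_ring = x − (15/53)·y = 0 and total ω_arm = x = 1  ⇒  y = 53/15, x = 1
row 2 ring = −(15/53)·53/15 = -1
totals (row 1 + row 2): sun 1 + 53/15 = 68/15, ring 1 + (-1) = 0, arm 1 + 0 = 1
asked cell (row2, ring) = -1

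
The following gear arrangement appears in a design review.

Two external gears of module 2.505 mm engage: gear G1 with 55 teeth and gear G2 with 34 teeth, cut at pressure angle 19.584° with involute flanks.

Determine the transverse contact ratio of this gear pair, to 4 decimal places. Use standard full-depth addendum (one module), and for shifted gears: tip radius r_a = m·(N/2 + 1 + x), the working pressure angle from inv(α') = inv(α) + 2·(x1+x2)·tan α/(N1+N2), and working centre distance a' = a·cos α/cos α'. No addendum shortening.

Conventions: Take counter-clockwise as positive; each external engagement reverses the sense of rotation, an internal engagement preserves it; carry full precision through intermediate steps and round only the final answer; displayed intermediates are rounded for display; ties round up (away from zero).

topology: single-mesh involute geometry — m = 2.505, 55T/34T pair
base radii: r_b1 = 64.902433, r_b2 = 40.121504
tip radii: r_a1 = 71.392500, r_a2 = 45.090000
no profile shift: α' = α, a' = a
action lengths: √(r_a1²−r_b1²) = 29.741607, √(r_a2²−r_b2²) = 20.576030
base pitch p_b = π·m·cos α = 7.414437
CR = (29.741607 + 20.576030 − 111.472500·sin 19.58400°)/7.414437 = 1.747043
contact ratio ≈ 1.7470

1.7470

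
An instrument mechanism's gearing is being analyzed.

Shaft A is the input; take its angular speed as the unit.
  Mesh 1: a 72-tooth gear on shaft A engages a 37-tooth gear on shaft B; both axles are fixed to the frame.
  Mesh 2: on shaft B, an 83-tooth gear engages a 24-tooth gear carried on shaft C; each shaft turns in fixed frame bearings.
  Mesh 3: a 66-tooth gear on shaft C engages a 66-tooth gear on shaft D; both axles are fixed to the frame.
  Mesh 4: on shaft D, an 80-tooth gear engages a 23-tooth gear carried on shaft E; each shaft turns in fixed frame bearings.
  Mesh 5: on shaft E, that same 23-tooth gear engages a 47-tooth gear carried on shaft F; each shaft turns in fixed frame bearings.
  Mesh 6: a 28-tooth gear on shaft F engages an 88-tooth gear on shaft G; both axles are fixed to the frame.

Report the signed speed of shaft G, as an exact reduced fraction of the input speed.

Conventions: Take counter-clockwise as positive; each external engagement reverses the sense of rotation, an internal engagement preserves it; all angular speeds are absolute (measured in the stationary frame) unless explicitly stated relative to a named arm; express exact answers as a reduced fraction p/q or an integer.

69720/19129

6-mesh fixed-axis compound train (all bearings frame-fixed)
mesh 1 [72T→37T]: |ω|/ω_in = 1×72/37 = 72/37, sense flips to −
mesh 2 [83T→24T]: |ω|/ω_in = (72/37)×83/24 = 249/37, sense flips to +
mesh 3 [66T→66T]: |ω|/ω_in = (249/37)×66/66 = 249/37, sense flips to −
mesh 4 [80T→23T]: |ω|/ω_in = (249/37)×80/23 = 19920/851, sense flips to +
mesh 5 [23T→47T]: |ω|/ω_in = (19920/851)×23/47 = 19920/1739, sense flips to −
mesh 6 [28T→88T]: |ω|/ω_in = (19920/1739)×28/88 = 69720/19129, sense flips to +
signed output speed (× input speed) = 69720/19129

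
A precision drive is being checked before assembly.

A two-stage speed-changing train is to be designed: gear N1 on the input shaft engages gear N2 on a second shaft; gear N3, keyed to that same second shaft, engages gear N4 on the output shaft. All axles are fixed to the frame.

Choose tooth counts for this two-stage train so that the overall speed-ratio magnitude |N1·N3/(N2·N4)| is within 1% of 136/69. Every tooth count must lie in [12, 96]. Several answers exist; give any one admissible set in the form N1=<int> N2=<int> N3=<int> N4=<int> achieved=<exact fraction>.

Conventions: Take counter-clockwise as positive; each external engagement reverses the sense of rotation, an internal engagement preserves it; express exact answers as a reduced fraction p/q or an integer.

N1=16 N2=12 N3=34 N4=23 achieved=136/69

design class (target 136/69): fixed-axis compound train
target = 136/69 in lowest terms: an exact hit needs N1·N3 = k·136 and N2·N4 = k·69 for one integer k, every count in [12, 96]; additionally prefer no 1:1 stage (N1 ≠ N2, N3 ≠ N4)
k = 1…3: no 1:1-free in-range split of k·136 and k·69 into factor pairs; take k = 4
k = 4: N1·N3 = 544 = 16·34, N2·N4 = 276 = 12·23
achieved = 16·34/(12·23) = 136/69; |achieved − target| = 0 ≤ 34/1725 ✓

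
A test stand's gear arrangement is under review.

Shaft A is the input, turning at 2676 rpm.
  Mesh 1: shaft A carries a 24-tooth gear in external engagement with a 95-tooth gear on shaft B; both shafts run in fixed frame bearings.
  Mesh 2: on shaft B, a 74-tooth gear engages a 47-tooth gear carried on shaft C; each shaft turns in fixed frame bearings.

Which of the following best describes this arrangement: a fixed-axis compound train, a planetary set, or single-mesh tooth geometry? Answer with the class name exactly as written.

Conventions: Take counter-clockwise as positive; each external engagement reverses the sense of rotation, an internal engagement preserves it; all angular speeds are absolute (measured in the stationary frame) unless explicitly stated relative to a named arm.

fixed-axis compound train

2-mesh fixed-axis compound train (all bearings frame-fixed)
classification: fixed-axis compound train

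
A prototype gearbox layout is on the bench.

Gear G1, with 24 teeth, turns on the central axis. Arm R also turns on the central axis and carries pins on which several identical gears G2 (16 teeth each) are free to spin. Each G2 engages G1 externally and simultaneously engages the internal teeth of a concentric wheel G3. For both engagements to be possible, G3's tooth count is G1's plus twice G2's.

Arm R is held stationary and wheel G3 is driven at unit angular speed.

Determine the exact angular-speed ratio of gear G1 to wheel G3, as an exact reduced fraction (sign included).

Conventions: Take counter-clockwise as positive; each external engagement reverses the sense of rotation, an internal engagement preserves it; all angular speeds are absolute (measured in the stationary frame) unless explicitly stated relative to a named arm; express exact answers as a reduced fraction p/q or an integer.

-7/3

recognized (axles ride arm R): planetary set, 24/16/56 teeth
ring teeth: 24 + 2·16 = 56
24(ω_sun−ω_arm) = −56(ω_ring−ω_arm),  ω_arm = 0, ω_ring = 1
ω_sun = 0 − (56/24)(1−0) = -7/3
ω_out/ω_in = -7/3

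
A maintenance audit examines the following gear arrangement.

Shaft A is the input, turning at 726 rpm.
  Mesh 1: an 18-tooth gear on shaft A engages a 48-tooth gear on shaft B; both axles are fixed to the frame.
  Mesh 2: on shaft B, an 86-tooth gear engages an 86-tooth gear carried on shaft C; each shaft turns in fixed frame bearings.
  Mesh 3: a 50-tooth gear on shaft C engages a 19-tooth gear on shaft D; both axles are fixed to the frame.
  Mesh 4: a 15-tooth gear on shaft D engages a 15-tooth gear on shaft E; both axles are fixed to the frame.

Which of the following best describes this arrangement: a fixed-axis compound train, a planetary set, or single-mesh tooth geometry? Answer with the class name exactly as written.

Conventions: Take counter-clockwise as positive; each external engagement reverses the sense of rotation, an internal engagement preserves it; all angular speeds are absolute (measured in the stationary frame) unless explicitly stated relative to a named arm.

fixed-axis compound train

class = fixed-axis compound train [4 meshes; 4 ratios multiply, 4 sense flips]
classification: fixed-axis compound train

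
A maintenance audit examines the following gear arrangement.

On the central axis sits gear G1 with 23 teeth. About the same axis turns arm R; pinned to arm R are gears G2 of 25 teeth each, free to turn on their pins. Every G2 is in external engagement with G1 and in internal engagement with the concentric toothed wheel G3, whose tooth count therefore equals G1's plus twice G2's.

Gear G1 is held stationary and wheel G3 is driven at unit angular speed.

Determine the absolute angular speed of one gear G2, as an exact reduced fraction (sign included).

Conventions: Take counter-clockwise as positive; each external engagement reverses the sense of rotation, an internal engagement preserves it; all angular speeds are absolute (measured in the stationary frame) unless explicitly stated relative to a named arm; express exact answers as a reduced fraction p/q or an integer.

recognized (axles ride arm R): planetary set, 23/25/73 teeth
ring teeth: 23 + 2·25 = 73
23(ω_sun−ω_arm) = −73(ω_ring−ω_arm),  ω_sun = 0, ω_ring = 1
23(0−ω_arm) = −73(1−ω_arm)  ⇒  96·ω_arm = 73  ⇒  ω_arm = 73/96
sun–planet mesh: 23·(0−73/96) = −25·(ω_p−ω_arm)  ⇒  ω_p−ω_arm = 1679/2400
ω_p = 73/96 + 1679/2400 = 73/50
exact speed ratio = 73/50

73/50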